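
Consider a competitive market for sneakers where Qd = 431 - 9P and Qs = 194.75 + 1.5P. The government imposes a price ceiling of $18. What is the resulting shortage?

Shortage = 47.25

Equilibrium price would be P* = 22.5, so the ceiling at 18 binds.
At P = 18: Qd = 431 − 9(18) = 269, Qs = 194.75 + 1.5(18) = 221.75.
Shortage = 269 − 221.75 = 47.25.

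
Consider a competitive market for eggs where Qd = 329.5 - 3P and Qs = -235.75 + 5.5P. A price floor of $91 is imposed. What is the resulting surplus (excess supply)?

Surplus = 208.25

Equilibrium price would be P* = 66.5, so the floor at 91 binds.
At P = 91: Qd = 56.5, Qs = 264.75.
Surplus = 264.75 − 56.5 = 208.25.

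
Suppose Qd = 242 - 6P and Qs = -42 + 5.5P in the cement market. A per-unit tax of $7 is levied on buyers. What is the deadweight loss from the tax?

Pre-tax equilibrium: P* = 568/23, Q* = 2158/23.
Tax on buyers shifts demand to Qd = 242 − 6(P + 7) = 200 - 6P.
200 - 6P = -42 + 5.5P gives seller price Ps = 484/23; buyers pay Pb = 484/23 + 7 = 645/23.
New quantity: Q = 242 − 6(645/23) = 1696/23.
DWL = ½ × 7 × (2158/23 − 1696/23) = 1617/23.

Deadweight loss = 1617/23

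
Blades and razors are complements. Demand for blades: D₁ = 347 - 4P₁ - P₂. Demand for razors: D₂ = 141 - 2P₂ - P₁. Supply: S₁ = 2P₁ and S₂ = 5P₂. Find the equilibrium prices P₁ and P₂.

P₁ = 2288/41, P₂ = 499/41

Market 1: 347 - 4P₁ - P₂ = 2P₁ → 6P₁ + P₂ = 347.
Market 2: 7P₂ + P₁ = 141.
Eliminating P₂: 7×(1) − 1×(2) gives 41P₁ = 2288, so P₁ = 2288/41.
Back-substitute into (2): P₂ = (141 − 1×2288/41) / 7 = 499/41.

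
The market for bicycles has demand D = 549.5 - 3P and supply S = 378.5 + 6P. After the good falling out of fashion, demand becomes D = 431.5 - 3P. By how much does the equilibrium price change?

Original equilibrium: P* = 19, Q* = 492.5.
New equilibrium: 431.5 - 3P = 378.5 + 6P, so 53 = 9P and P' = 53/9; Q' = 431.5 − 3(53/9) = 2483/6.
Change in price: 53/9 − 19 = -118/9.

ΔP = -118/9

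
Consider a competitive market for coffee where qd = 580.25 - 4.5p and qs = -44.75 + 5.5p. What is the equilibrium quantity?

q* = 299

Set qd = qs: 580.25 - 4.5p = -44.75 + 5.5p.
625 = 10p, so p* = 62.5.
q* = 580.25 − 4.5(62.5) = 299.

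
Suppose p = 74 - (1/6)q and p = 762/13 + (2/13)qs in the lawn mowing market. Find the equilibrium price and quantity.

Set the two price expressions equal: 74 - (1/6)q = 762/13 + (2/13)q.
200/13 = (25/78)q, so q* = 48.
p* = 74 − (1/6)(48) = 66.

p* = 66, q* = 48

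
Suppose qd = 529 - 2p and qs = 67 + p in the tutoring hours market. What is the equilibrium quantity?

q* = 221

Set qd = qs: 529 - 2p = 67 + p.
462 = 3p, so p* = 154.
q* = 529 − 2(154) = 221.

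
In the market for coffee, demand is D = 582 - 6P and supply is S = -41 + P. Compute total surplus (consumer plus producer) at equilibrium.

Equilibrium: 582 - 6P = -41 + P gives P* = 89, Q* = 48.
Demand choke price: P = 97; supply starts at P = 41.
CS = ½(97 − 89)(48) = 192; PS = ½(89 − 41)(48) = 1152.

Total surplus = 1344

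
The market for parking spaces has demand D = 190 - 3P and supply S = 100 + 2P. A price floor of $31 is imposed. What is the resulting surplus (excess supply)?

Surplus = 65

Equilibrium price would be P* = 18, so the floor at 31 binds.
At P = 31: D = 97, S = 162.
Surplus = 162 − 97 = 65.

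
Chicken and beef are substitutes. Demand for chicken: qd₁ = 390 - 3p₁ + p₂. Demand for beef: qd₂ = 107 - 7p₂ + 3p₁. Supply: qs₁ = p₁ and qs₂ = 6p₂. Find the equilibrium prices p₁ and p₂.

Market 1: 390 - 3p₁ + p₂ = p₁ → 4p₁ - p₂ = 390.
Market 2: 13p₂ - 3p₁ = 107.
Eliminating p₂: 13×(1) + 1×(2) gives 49p₁ = 5177, so p₁ = 5177/49.
Back-substitute into (2): p₂ = (107 + 3×5177/49) / 13 = 1598/49.

p₁ = 5177/49, p₂ = 1598/49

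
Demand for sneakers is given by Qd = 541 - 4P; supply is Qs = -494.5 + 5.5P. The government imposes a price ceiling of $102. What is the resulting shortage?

Equilibrium price would be P* = 109, so the ceiling at 102 binds.
At P = 102: Qd = 541 − 4(102) = 133, Qs = -494.5 + 5.5(102) = 66.5.
Shortage = 133 − 66.5 = 66.5.

Shortage = 66.5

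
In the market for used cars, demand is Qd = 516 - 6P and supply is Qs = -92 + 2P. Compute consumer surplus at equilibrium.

Equilibrium: 516 - 6P = -92 + 2P gives P* = 76, Q* = 60.
Demand choke price (Qd = 0): P = 86.
CS = ½(86 − 76)(60) = 300.

Consumer surplus = 300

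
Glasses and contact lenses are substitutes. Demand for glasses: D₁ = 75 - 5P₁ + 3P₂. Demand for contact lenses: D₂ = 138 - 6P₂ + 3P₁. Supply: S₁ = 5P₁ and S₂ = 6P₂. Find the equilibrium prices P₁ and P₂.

Market 1: 75 - 5P₁ + 3P₂ = 5P₁ → 10P₁ - 3P₂ = 75.
Market 2: 12P₂ - 3P₁ = 138.
Eliminating P₂: 12×(1) + 3×(2) gives 111P₁ = 1314, so P₁ = 438/37.
Back-substitute into (2): P₂ = (138 + 3×438/37) / 12 = 535/37.

P₁ = 438/37, P₂ = 535/37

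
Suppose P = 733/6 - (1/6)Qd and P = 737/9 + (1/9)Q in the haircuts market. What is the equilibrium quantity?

Set the two price expressions equal: 733/6 - (1/6)Q = 737/9 + (1/9)Q.
725/18 = (5/18)Q, so Q* = 145.
P* = 733/6 − (1/6)(145) = 98.

Q* = 145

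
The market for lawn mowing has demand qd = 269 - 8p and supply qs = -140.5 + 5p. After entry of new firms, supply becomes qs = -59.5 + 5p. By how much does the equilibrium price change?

Δp = -81/13

Original equilibrium: p* = 31.5, q* = 17.
New equilibrium: 269 - 8p = -59.5 + 5p, so 328.5 = 13p and p' = 657/26; q' = 269 − 8(657/26) = 869/13.
Change in price: 657/26 − 31.5 = -81/13.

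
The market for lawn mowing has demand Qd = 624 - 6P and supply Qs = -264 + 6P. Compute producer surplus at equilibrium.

Equilibrium: 624 - 6P = -264 + 6P gives P* = 74, Q* = 180.
Supply starts at P = 44 (where Qs = 0).
PS = ½(74 − 44)(180) = 2700.

Producer surplus = 2700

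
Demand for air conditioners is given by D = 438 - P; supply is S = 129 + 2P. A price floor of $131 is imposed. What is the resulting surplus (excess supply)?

Surplus = 84

Equilibrium price would be P* = 103, so the floor at 131 binds.
At P = 131: D = 307, S = 391.
Surplus = 391 − 307 = 84.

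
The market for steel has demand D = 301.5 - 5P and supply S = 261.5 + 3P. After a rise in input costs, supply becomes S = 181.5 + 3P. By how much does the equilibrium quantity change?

ΔQ = -50

Original equilibrium: P* = 5, Q* = 276.5.
New equilibrium: 301.5 - 5P = 181.5 + 3P, so 120 = 8P and P' = 15; Q' = 301.5 − 5(15) = 226.5.
Change in quantity: 226.5 − 276.5 = -50.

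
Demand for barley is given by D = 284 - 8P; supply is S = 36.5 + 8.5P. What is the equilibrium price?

Set D = S: 284 - 8P = 36.5 + 8.5P.
247.5 = 16.5P, so P* = 15.
Q* = 284 − 8(15) = 164.

P* = 15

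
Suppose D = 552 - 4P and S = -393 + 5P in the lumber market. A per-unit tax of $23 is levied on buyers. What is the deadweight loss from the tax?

Deadweight loss = 5290/9

Pre-tax equilibrium: P* = 105, Q* = 132.
Tax on buyers shifts demand to D = 552 − 4(P + 23) = 460 - 4P.
460 - 4P = -393 + 5P gives seller price Ps = 853/9; buyers pay Pb = 853/9 + 23 = 1060/9.
New quantity: Q = 552 − 4(1060/9) = 728/9.
DWL = ½ × 23 × (132 − 728/9) = 5290/9.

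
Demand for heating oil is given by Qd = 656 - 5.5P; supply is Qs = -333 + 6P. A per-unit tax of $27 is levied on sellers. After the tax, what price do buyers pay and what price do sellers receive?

Pre-tax equilibrium: P* = 86, Q* = 183.
Tax on sellers shifts supply to Qs = -333 + 6(P − 27) = -495 + 6P.
656 - 5.5P = -495 + 6P gives buyer price Pb = 2302/23; sellers receive Ps = 2302/23 − 27 = 1681/23.
New quantity: Q = 656 − 5.5(2302/23) = 2427/23.

Buyers pay 2302/23, sellers receive 1681/23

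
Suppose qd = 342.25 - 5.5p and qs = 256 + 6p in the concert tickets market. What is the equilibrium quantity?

q* = 301

Set qd = qs: 342.25 - 5.5p = 256 + 6p.
86.25 = 11.5p, so p* = 7.5.
q* = 342.25 − 5.5(7.5) = 301.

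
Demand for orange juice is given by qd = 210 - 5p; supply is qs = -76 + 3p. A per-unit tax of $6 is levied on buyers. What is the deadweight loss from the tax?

Pre-tax equilibrium: p* = 35.75, q* = 31.25.
Tax on buyers shifts demand to qd = 210 − 5(p + 6) = 180 - 5p.
180 - 5p = -76 + 3p gives seller price ps = 32; buyers pay pb = 32 + 6 = 38.
New quantity: q = 210 − 5(38) = 20.
DWL = ½ × 6 × (31.25 − 20) = 33.75.

Deadweight loss = 33.75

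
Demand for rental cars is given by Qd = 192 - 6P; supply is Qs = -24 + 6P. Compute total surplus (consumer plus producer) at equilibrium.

Total surplus = 1176

Equilibrium: 192 - 6P = -24 + 6P gives P* = 18, Q* = 84.
Demand choke price: P = 32; supply starts at P = 4.
CS = ½(32 − 18)(84) = 588; PS = ½(18 − 4)(84) = 588.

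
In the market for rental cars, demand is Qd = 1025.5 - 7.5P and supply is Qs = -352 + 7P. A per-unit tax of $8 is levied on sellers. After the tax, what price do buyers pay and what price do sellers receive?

Buyers pay 2867/29, sellers receive 2635/29

Pre-tax equilibrium: P* = 95, Q* = 313.
Tax on sellers shifts supply to Qs = -352 + 7(P − 8) = -408 + 7P.
1025.5 - 7.5P = -408 + 7P gives buyer price Pb = 2867/29; sellers receive Ps = 2867/29 − 8 = 2635/29.
New quantity: Q = 1025.5 − 7.5(2867/29) = 8237/29.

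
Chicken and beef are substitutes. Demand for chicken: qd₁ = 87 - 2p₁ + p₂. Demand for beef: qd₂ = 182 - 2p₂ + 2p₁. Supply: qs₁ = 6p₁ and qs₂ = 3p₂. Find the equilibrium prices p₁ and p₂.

p₁ = 617/38, p₂ = 815/19

Market 1: 87 - 2p₁ + p₂ = 6p₁ → 8p₁ - p₂ = 87.
Market 2: 5p₂ - 2p₁ = 182.
Eliminating p₂: 5×(1) + 1×(2) gives 38p₁ = 617, so p₁ = 617/38.
Back-substitute into (2): p₂ = (182 + 2×617/38) / 5 = 815/19.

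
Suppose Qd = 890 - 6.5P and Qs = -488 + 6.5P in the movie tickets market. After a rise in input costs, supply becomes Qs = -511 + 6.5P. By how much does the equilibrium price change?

ΔP = 23/13

Original equilibrium: P* = 106, Q* = 201.
New equilibrium: 890 - 6.5P = -511 + 6.5P, so 1401 = 13P and P' = 1401/13; Q' = 890 − 6.5(1401/13) = 189.5.
Change in price: 1401/13 − 106 = 23/13.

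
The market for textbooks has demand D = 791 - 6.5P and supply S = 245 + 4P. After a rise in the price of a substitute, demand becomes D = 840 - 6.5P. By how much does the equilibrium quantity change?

Original equilibrium: P* = 52, Q* = 453.
New equilibrium: 840 - 6.5P = 245 + 4P, so 595 = 10.5P and P' = 170/3; Q' = 840 − 6.5(170/3) = 1415/3.
Change in quantity: 1415/3 − 453 = 56/3.

ΔQ = 56/3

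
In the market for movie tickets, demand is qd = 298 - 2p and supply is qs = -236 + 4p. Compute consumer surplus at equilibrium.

Equilibrium: 298 - 2p = -236 + 4p gives p* = 89, q* = 120.
Demand choke price (qd = 0): p = 149.
CS = ½(149 − 89)(120) = 3600.

Consumer surplus = 3600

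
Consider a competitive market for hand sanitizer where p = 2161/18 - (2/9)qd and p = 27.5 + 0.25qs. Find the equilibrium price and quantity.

p* = 76.5, q* = 196

Set the two price expressions equal: 2161/18 - (2/9)q = 27.5 + 0.25q.
833/9 = (17/36)q, so q* = 196.
p* = 2161/18 − (2/9)(196) = 76.5.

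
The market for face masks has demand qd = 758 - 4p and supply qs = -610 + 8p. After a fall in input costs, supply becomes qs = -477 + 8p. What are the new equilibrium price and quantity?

Original equilibrium: p* = 114, q* = 302.
New equilibrium: 758 - 4p = -477 + 8p, so 1235 = 12p and p' = 1235/12; q' = 758 − 4(1235/12) = 1039/3.

p' = 1235/12, q' = 1039/3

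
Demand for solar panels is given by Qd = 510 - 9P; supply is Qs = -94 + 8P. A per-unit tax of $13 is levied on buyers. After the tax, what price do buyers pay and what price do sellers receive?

Pre-tax equilibrium: P* = 604/17, Q* = 3234/17.
Tax on buyers shifts demand to Qd = 510 − 9(P + 13) = 393 - 9P.
393 - 9P = -94 + 8P gives seller price Ps = 487/17; buyers pay Pb = 487/17 + 13 = 708/17.
New quantity: Q = 510 − 9(708/17) = 2298/17.

Buyers pay 708/17, sellers receive 487/17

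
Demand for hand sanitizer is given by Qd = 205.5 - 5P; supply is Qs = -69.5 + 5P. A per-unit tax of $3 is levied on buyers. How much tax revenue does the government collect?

Tax revenue = 181.5

Pre-tax equilibrium: P* = 27.5, Q* = 68.
Tax on buyers shifts demand to Qd = 205.5 − 5(P + 3) = 190.5 - 5P.
190.5 - 5P = -69.5 + 5P gives seller price Ps = 26; buyers pay Pb = 26 + 3 = 29.
New quantity: Q = 205.5 − 5(29) = 60.5.
Revenue = 3 × 60.5 = 181.5.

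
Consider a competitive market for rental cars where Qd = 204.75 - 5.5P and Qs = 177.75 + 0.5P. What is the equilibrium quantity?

Set Qd = Qs: 204.75 - 5.5P = 177.75 + 0.5P.
27 = 6P, so P* = 4.5.
Q* = 204.75 − 5.5(4.5) = 180.

Q* = 180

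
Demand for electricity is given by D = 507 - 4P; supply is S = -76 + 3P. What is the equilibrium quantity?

Set D = S: 507 - 4P = -76 + 3P.
583 = 7P, so P* = 583/7.
Q* = 507 − 4(583/7) = 1217/7.

Q* = 1217/7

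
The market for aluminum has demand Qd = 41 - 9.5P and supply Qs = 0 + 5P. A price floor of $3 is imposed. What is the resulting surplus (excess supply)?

Surplus = 2.5

Equilibrium price would be P* = 82/29, so the floor at 3 binds.
At P = 3: Qd = 12.5, Qs = 15.
Surplus = 15 − 12.5 = 2.5.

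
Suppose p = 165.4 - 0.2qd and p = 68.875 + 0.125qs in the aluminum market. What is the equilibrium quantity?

q* = 297

Set the two price expressions equal: 165.4 - 0.2q = 68.875 + 0.125q.
96.525 = 0.325q, so q* = 297.
p* = 165.4 − (0.2)(297) = 106.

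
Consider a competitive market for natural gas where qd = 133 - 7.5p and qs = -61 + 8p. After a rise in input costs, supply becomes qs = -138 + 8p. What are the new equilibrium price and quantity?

p' = 542/31, q' = 58/31

Original equilibrium: p* = 388/31, q* = 1213/31.
New equilibrium: 133 - 7.5p = -138 + 8p, so 271 = 15.5p and p' = 542/31; q' = 133 − 7.5(542/31) = 58/31.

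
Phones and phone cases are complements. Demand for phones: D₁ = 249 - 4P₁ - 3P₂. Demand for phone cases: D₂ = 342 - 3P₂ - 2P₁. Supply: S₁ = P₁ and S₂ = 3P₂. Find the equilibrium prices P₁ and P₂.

Market 1: 249 - 4P₁ - 3P₂ = P₁ → 5P₁ + 3P₂ = 249.
Market 2: 6P₂ + 2P₁ = 342.
Eliminating P₂: 6×(1) − 3×(2) gives 24P₁ = 468, so P₁ = 19.5.
Back-substitute into (2): P₂ = (342 − 2×19.5) / 6 = 50.5.

P₁ = 19.5, P₂ = 50.5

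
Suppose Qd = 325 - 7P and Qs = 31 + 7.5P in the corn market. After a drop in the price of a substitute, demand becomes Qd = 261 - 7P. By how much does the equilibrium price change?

ΔP = -128/29

Original equilibrium: P* = 588/29, Q* = 5309/29.
New equilibrium: 261 - 7P = 31 + 7.5P, so 230 = 14.5P and P' = 460/29; Q' = 261 − 7(460/29) = 4349/29.
Change in price: 460/29 − 588/29 = -128/29.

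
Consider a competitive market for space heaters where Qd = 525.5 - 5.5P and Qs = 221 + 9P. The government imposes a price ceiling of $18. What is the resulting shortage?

Equilibrium price would be P* = 21, so the ceiling at 18 binds.
At P = 18: Qd = 525.5 − 5.5(18) = 426.5, Qs = 221 + 9(18) = 383.
Shortage = 426.5 − 383 = 43.5.

Shortage = 43.5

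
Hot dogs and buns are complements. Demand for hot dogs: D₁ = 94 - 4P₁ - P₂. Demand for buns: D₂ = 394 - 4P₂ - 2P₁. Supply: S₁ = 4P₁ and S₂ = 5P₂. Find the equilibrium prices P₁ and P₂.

Market 1: 94 - 4P₁ - P₂ = 4P₁ → 8P₁ + P₂ = 94.
Market 2: 9P₂ + 2P₁ = 394.
Eliminating P₂: 9×(1) − 1×(2) gives 70P₁ = 452, so P₁ = 226/35.
Back-substitute into (2): P₂ = (394 − 2×226/35) / 9 = 1482/35.

P₁ = 226/35, P₂ = 1482/35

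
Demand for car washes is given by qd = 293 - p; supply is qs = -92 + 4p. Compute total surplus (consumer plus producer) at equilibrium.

Equilibrium: 293 - p = -92 + 4p gives p* = 77, q* = 216.
Demand choke price: p = 293; supply starts at p = 23.
CS = ½(293 − 77)(216) = 23328; PS = ½(77 − 23)(216) = 5832.

Total surplus = 29160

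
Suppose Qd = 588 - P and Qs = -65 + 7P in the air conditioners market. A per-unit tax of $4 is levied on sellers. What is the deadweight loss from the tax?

Deadweight loss = 7

Pre-tax equilibrium: P* = 81.625, Q* = 506.375.
Tax on sellers shifts supply to Qs = -65 + 7(P − 4) = -93 + 7P.
588 - P = -93 + 7P gives buyer price Pb = 85.125; sellers receive Ps = 85.125 − 4 = 81.125.
New quantity: Q = 588 − 1(85.125) = 502.875.
DWL = ½ × 4 × (506.375 − 502.875) = 7.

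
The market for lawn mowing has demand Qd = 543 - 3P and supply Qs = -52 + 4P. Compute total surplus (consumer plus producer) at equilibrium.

Total surplus = 24192

Equilibrium: 543 - 3P = -52 + 4P gives P* = 85, Q* = 288.
Demand choke price: P = 181; supply starts at P = 13.
CS = ½(181 − 85)(288) = 13824; PS = ½(85 − 13)(288) = 10368.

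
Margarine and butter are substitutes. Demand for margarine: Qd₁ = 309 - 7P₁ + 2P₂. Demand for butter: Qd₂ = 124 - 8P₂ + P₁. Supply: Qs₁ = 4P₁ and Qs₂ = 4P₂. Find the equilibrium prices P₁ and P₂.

P₁ = 1978/65, P₂ = 1673/130

Market 1: 309 - 7P₁ + 2P₂ = 4P₁ → 11P₁ - 2P₂ = 309.
Market 2: 12P₂ - P₁ = 124.
Eliminating P₂: 12×(1) + 2×(2) gives 130P₁ = 3956, so P₁ = 1978/65.
Back-substitute into (2): P₂ = (124 + 1×1978/65) / 12 = 1673/130.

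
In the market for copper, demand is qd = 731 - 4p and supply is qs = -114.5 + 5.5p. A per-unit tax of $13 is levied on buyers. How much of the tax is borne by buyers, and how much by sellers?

Pre-tax equilibrium: p* = 89, q* = 375.
Tax on buyers shifts demand to qd = 731 − 4(p + 13) = 679 - 4p.
679 - 4p = -114.5 + 5.5p gives seller price ps = 1587/19; buyers pay pb = 1587/19 + 13 = 1834/19.
New quantity: q = 731 − 4(1834/19) = 6553/19.
Buyer burden = 1834/19 − 89 = 143/19; seller burden = 89 − 1587/19 = 104/19.

Buyers bear 143/19, sellers bear 104/19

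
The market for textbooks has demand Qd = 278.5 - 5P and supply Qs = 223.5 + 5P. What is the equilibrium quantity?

Q* = 251

Set Qd = Qs: 278.5 - 5P = 223.5 + 5P.
55 = 10P, so P* = 5.5.
Q* = 278.5 − 5(5.5) = 251.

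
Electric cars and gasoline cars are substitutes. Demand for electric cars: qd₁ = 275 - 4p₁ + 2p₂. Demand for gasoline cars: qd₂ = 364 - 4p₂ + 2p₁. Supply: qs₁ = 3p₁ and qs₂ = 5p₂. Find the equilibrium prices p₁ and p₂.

p₁ = 3203/59, p₂ = 3098/59

Market 1: 275 - 4p₁ + 2p₂ = 3p₁ → 7p₁ - 2p₂ = 275.
Market 2: 9p₂ - 2p₁ = 364.
Eliminating p₂: 9×(1) + 2×(2) gives 59p₁ = 3203, so p₁ = 3203/59.
Back-substitute into (2): p₂ = (364 + 2×3203/59) / 9 = 3098/59.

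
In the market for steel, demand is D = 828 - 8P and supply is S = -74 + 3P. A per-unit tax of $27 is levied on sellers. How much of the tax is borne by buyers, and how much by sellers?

Pre-tax equilibrium: P* = 82, Q* = 172.
Tax on sellers shifts supply to S = -74 + 3(P − 27) = -155 + 3P.
828 - 8P = -155 + 3P gives buyer price Pb = 983/11; sellers receive Ps = 983/11 − 27 = 686/11.
New quantity: Q = 828 − 8(983/11) = 1244/11.
Buyer burden = 983/11 − 82 = 81/11; seller burden = 82 − 686/11 = 216/11.

Buyers bear 81/11, sellers bear 216/11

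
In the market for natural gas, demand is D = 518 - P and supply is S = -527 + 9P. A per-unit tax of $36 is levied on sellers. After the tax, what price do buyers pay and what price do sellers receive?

Pre-tax equilibrium: P* = 104.5, Q* = 413.5.
Tax on sellers shifts supply to S = -527 + 9(P − 36) = -851 + 9P.
518 - P = -851 + 9P gives buyer price Pb = 136.9; sellers receive Ps = 136.9 − 36 = 100.9.
New quantity: Q = 518 − 1(136.9) = 381.1.

Buyers pay $136.9, sellers receive $100.9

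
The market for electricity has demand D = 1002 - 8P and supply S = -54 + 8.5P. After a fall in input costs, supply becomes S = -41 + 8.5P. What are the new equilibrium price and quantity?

Original equilibrium: P* = 64, Q* = 490.
New equilibrium: 1002 - 8P = -41 + 8.5P, so 1043 = 16.5P and P' = 2086/33; Q' = 1002 − 8(2086/33) = 16378/33.

P' = 2086/33, Q' = 16378/33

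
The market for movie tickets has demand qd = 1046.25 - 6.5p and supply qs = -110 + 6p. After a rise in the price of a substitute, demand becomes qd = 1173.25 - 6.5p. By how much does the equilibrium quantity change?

Δq = 60.96

Original equilibrium: p* = 92.5, q* = 445.
New equilibrium: 1173.25 - 6.5p = -110 + 6p, so 1283.25 = 12.5p and p' = 102.66; q' = 1173.25 − 6.5(102.66) = 505.96.
Change in quantity: 505.96 − 445 = 60.96.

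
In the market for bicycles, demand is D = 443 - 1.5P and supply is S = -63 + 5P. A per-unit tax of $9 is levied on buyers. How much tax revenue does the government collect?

Tax revenue = 36954/13

Pre-tax equilibrium: P* = 1012/13, Q* = 4241/13.
Tax on buyers shifts demand to D = 443 − 1.5(P + 9) = 429.5 - 1.5P.
429.5 - 1.5P = -63 + 5P gives seller price Ps = 985/13; buyers pay Pb = 985/13 + 9 = 1102/13.
New quantity: Q = 443 − 1.5(1102/13) = 4106/13.
Revenue = 9 × 4106/13 = 36954/13.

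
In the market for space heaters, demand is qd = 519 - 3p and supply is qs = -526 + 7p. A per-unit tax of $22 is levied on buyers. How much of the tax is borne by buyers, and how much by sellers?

Buyers bear $15.4, sellers bear $6.6

Pre-tax equilibrium: p* = 104.5, q* = 205.5.
Tax on buyers shifts demand to qd = 519 − 3(p + 22) = 453 - 3p.
453 - 3p = -526 + 7p gives seller price ps = 97.9; buyers pay pb = 97.9 + 22 = 119.9.
New quantity: q = 519 − 3(119.9) = 159.3.
Buyer burden = 119.9 − 104.5 = 15.4; seller burden = 104.5 − 97.9 = 6.6.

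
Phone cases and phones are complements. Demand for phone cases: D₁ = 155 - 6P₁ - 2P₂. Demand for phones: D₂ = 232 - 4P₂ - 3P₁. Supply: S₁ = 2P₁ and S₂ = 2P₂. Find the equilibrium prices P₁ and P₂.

P₁ = 233/21, P₂ = 1391/42

Market 1: 155 - 6P₁ - 2P₂ = 2P₁ → 8P₁ + 2P₂ = 155.
Market 2: 6P₂ + 3P₁ = 232.
Eliminating P₂: 6×(1) − 2×(2) gives 42P₁ = 466, so P₁ = 233/21.
Back-substitute into (2): P₂ = (232 − 3×233/21) / 6 = 1391/42.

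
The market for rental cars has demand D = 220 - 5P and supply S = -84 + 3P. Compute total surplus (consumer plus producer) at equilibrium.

Total surplus = 240

Equilibrium: 220 - 5P = -84 + 3P gives P* = 38, Q* = 30.
Demand choke price: P = 44; supply starts at P = 28.
CS = ½(44 − 38)(30) = 90; PS = ½(38 − 28)(30) = 150.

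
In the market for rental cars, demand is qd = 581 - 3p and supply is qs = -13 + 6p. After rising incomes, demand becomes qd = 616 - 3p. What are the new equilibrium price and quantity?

p' = 629/9, q' = 1219/3

Original equilibrium: p* = 66, q* = 383.
New equilibrium: 616 - 3p = -13 + 6p, so 629 = 9p and p' = 629/9; q' = 616 − 3(629/9) = 1219/3.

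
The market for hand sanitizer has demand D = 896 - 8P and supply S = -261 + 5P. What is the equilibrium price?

P* = 89

Set D = S: 896 - 8P = -261 + 5P.
1157 = 13P, so P* = 89.
Q* = 896 − 8(89) = 184.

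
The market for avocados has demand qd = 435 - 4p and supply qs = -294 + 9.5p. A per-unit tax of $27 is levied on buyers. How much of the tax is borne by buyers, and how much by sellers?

Buyers bear $19, sellers bear $8

Pre-tax equilibrium: p* = 54, q* = 219.
Tax on buyers shifts demand to qd = 435 − 4(p + 27) = 327 - 4p.
327 - 4p = -294 + 9.5p gives seller price ps = 46; buyers pay pb = 46 + 27 = 73.
New quantity: q = 435 − 4(73) = 143.
Buyer burden = 73 − 54 = 19; seller burden = 54 − 46 = 8.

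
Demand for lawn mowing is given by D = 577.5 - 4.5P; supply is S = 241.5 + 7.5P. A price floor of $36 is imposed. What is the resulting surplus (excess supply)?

Surplus = 96

Equilibrium price would be P* = 28, so the floor at 36 binds.
At P = 36: D = 415.5, S = 511.5.
Surplus = 511.5 − 415.5 = 96.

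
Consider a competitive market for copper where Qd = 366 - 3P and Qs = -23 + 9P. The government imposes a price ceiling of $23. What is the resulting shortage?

Shortage = 113

Equilibrium price would be P* = 389/12, so the ceiling at 23 binds.
At P = 23: Qd = 366 − 3(23) = 297, Qs = -23 + 9(23) = 184.
Shortage = 297 − 184 = 113.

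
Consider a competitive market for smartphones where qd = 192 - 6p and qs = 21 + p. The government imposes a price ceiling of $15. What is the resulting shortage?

Equilibrium price would be p* = 171/7, so the ceiling at 15 binds.
At p = 15: qd = 192 − 6(15) = 102, qs = 21 + 1(15) = 36.
Shortage = 102 − 36 = 66.

Shortage = 66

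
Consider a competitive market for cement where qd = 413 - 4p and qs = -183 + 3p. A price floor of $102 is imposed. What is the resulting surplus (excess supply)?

Equilibrium price would be p* = 596/7, so the floor at 102 binds.
At p = 102: qd = 5, qs = 123.
Surplus = 123 − 5 = 118.

Surplus = 118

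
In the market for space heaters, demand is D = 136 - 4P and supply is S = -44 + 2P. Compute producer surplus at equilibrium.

Equilibrium: 136 - 4P = -44 + 2P gives P* = 30, Q* = 16.
Supply starts at P = 22 (where S = 0).
PS = ½(30 − 22)(16) = 64.

Producer surplus = 64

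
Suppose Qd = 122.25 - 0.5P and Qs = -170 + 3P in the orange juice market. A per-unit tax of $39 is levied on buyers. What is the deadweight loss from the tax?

Pre-tax equilibrium: P* = 83.5, Q* = 80.5.
Tax on buyers shifts demand to Qd = 122.25 − 0.5(P + 39) = 102.75 - 0.5P.
102.75 - 0.5P = -170 + 3P gives seller price Ps = 1091/14; buyers pay Pb = 1091/14 + 39 = 1637/14.
New quantity: Q = 122.25 − 0.5(1637/14) = 893/14.
DWL = ½ × 39 × (80.5 − 893/14) = 4563/14.

Deadweight loss = 4563/14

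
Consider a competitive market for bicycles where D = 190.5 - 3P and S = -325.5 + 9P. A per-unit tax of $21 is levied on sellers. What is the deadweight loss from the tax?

Pre-tax equilibrium: P* = 43, Q* = 61.5.
Tax on sellers shifts supply to S = -325.5 + 9(P − 21) = -514.5 + 9P.
190.5 - 3P = -514.5 + 9P gives buyer price Pb = 58.75; sellers receive Ps = 58.75 − 21 = 37.75.
New quantity: Q = 190.5 − 3(58.75) = 14.25.
DWL = ½ × 21 × (61.5 − 14.25) = 496.125.

Deadweight loss = 496.125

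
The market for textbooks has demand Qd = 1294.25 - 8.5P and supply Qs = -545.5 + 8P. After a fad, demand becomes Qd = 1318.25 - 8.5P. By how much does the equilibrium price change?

Original equilibrium: P* = 111.5, Q* = 346.5.
New equilibrium: 1318.25 - 8.5P = -545.5 + 8P, so 1863.75 = 16.5P and P' = 2485/22; Q' = 1318.25 − 8.5(2485/22) = 7879/22.
Change in price: 2485/22 − 111.5 = 16/11.

ΔP = 16/11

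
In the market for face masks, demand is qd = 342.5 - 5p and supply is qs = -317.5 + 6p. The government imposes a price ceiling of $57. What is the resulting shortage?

Equilibrium price would be p* = 60, so the ceiling at 57 binds.
At p = 57: qd = 342.5 − 5(57) = 57.5, qs = -317.5 + 6(57) = 24.5.
Shortage = 57.5 − 24.5 = 33.

Shortage = 33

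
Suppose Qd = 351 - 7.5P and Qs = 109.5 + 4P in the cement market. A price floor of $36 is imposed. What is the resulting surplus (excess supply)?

Equilibrium price would be P* = 21, so the floor at 36 binds.
At P = 36: Qd = 81, Qs = 253.5.
Surplus = 253.5 − 81 = 172.5.

Surplus = 172.5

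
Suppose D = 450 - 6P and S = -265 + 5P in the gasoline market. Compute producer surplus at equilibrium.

Equilibrium: 450 - 6P = -265 + 5P gives P* = 65, Q* = 60.
Supply starts at P = 53 (where S = 0).
PS = ½(65 − 53)(60) = 360.

Producer surplus = 360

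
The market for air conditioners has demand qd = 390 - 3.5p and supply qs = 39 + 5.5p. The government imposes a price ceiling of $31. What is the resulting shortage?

Shortage = 72

Equilibrium price would be p* = 39, so the ceiling at 31 binds.
At p = 31: qd = 390 − 3.5(31) = 281.5, qs = 39 + 5.5(31) = 209.5.
Shortage = 281.5 − 209.5 = 72.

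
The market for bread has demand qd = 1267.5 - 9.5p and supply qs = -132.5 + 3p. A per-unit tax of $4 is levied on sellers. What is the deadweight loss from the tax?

Pre-tax equilibrium: p* = 112, q* = 203.5.
Tax on sellers shifts supply to qs = -132.5 + 3(p − 4) = -144.5 + 3p.
1267.5 - 9.5p = -144.5 + 3p gives buyer price pb = 112.96; sellers receive ps = 112.96 − 4 = 108.96.
New quantity: q = 1267.5 − 9.5(112.96) = 194.38.
DWL = ½ × 4 × (203.5 − 194.38) = 18.24.

Deadweight loss = 18.24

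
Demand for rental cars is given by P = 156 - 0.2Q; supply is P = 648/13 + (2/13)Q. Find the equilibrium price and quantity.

P* = 96, Q* = 300

Set the two price expressions equal: 156 - 0.2Q = 648/13 + (2/13)Q.
1380/13 = (23/65)Q, so Q* = 300.
P* = 156 − (0.2)(300) = 96.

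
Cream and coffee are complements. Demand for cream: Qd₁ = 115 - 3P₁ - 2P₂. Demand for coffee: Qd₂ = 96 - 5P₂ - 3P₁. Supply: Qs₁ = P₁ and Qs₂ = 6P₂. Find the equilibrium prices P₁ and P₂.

Market 1: 115 - 3P₁ - 2P₂ = P₁ → 4P₁ + 2P₂ = 115.
Market 2: 11P₂ + 3P₁ = 96.
Eliminating P₂: 11×(1) − 2×(2) gives 38P₁ = 1073, so P₁ = 1073/38.
Back-substitute into (2): P₂ = (96 − 3×1073/38) / 11 = 39/38.

P₁ = 1073/38, P₂ = 39/38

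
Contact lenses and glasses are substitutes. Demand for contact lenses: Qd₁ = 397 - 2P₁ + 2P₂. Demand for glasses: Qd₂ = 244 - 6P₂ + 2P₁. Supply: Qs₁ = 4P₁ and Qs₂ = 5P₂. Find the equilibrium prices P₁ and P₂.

P₁ = 4855/62, P₂ = 1129/31

Market 1: 397 - 2P₁ + 2P₂ = 4P₁ → 6P₁ - 2P₂ = 397.
Market 2: 11P₂ - 2P₁ = 244.
Eliminating P₂: 11×(1) + 2×(2) gives 62P₁ = 4855, so P₁ = 4855/62.
Back-substitute into (2): P₂ = (244 + 2×4855/62) / 11 = 1129/31.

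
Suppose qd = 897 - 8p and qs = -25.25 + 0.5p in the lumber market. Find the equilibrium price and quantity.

p* = 108.5, q* = 29

Set qd = qs: 897 - 8p = -25.25 + 0.5p.
922.25 = 8.5p, so p* = 108.5.
q* = 897 − 8(108.5) = 29.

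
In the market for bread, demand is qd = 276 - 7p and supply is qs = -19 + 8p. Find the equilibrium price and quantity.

Set qd = qs: 276 - 7p = -19 + 8p.
295 = 15p, so p* = 59/3.
q* = 276 − 7(59/3) = 415/3.

p* = 59/3, q* = 415/3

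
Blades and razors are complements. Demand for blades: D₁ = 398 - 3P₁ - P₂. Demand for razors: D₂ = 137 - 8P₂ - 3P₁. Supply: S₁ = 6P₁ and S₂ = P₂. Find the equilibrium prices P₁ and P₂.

P₁ = 265/6, P₂ = 0.5

Market 1: 398 - 3P₁ - P₂ = 6P₁ → 9P₁ + P₂ = 398.
Market 2: 9P₂ + 3P₁ = 137.
Eliminating P₂: 9×(1) − 1×(2) gives 78P₁ = 3445, so P₁ = 265/6.
Back-substitute into (2): P₂ = (137 − 3×265/6) / 9 = 0.5.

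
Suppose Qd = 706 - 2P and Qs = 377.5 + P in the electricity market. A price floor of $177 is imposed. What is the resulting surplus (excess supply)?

Surplus = 202.5

Equilibrium price would be P* = 109.5, so the floor at 177 binds.
At P = 177: Qd = 352, Qs = 554.5.
Surplus = 554.5 − 352 = 202.5.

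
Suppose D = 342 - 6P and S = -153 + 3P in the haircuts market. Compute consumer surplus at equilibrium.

Equilibrium: 342 - 6P = -153 + 3P gives P* = 55, Q* = 12.
Demand choke price (D = 0): P = 57.
CS = ½(57 − 55)(12) = 12.

Consumer surplus = 12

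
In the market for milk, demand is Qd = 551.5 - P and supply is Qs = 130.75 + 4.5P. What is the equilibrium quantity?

Set Qd = Qs: 551.5 - P = 130.75 + 4.5P.
420.75 = 5.5P, so P* = 76.5.
Q* = 551.5 − 1(76.5) = 475.

Q* = 475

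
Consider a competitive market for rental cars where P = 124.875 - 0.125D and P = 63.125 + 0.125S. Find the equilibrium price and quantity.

Set the two price expressions equal: 124.875 - 0.125Q = 63.125 + 0.125Q.
61.75 = 0.25Q, so Q* = 247.
P* = 124.875 − (0.125)(247) = 94.

P* = 94, Q* = 247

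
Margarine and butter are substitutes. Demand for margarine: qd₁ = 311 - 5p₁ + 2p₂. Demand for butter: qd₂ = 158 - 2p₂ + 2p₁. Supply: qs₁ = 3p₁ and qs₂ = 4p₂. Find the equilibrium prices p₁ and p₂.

Market 1: 311 - 5p₁ + 2p₂ = 3p₁ → 8p₁ - 2p₂ = 311.
Market 2: 6p₂ - 2p₁ = 158.
Eliminating p₂: 6×(1) + 2×(2) gives 44p₁ = 2182, so p₁ = 1091/22.
Back-substitute into (2): p₂ = (158 + 2×1091/22) / 6 = 943/22.

p₁ = 1091/22, p₂ = 943/22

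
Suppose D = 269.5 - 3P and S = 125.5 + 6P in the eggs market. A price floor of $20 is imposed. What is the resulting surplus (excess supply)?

Surplus = 36

Equilibrium price would be P* = 16, so the floor at 20 binds.
At P = 20: D = 209.5, S = 245.5.
Surplus = 245.5 − 209.5 = 36.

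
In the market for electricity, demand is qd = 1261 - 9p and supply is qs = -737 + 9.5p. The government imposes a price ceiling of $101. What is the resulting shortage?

Shortage = 129.5

Equilibrium price would be p* = 108, so the ceiling at 101 binds.
At p = 101: qd = 1261 − 9(101) = 352, qs = -737 + 9.5(101) = 222.5.
Shortage = 352 − 222.5 = 129.5.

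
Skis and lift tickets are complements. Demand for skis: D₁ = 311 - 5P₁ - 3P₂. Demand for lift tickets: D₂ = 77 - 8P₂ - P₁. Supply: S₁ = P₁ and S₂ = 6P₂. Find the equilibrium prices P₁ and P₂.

Market 1: 311 - 5P₁ - 3P₂ = P₁ → 6P₁ + 3P₂ = 311.
Market 2: 14P₂ + P₁ = 77.
Eliminating P₂: 14×(1) − 3×(2) gives 81P₁ = 4123, so P₁ = 4123/81.
Back-substitute into (2): P₂ = (77 − 1×4123/81) / 14 = 151/81.

P₁ = 4123/81, P₂ = 151/81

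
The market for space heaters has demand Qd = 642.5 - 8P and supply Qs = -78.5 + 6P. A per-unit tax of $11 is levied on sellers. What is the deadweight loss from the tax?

Pre-tax equilibrium: P* = 51.5, Q* = 230.5.
Tax on sellers shifts supply to Qs = -78.5 + 6(P − 11) = -144.5 + 6P.
642.5 - 8P = -144.5 + 6P gives buyer price Pb = 787/14; sellers receive Ps = 787/14 − 11 = 633/14.
New quantity: Q = 642.5 − 8(787/14) = 2699/14.
DWL = ½ × 11 × (230.5 − 2699/14) = 1452/7.

Deadweight loss = 1452/7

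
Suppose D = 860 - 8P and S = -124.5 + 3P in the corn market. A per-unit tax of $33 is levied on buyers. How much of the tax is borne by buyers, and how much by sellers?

Pre-tax equilibrium: P* = 89.5, Q* = 144.
Tax on buyers shifts demand to D = 860 − 8(P + 33) = 596 - 8P.
596 - 8P = -124.5 + 3P gives seller price Ps = 65.5; buyers pay Pb = 65.5 + 33 = 98.5.
New quantity: Q = 860 − 8(98.5) = 72.
Buyer burden = 98.5 − 89.5 = 9; seller burden = 89.5 − 65.5 = 24.

Buyers bear $9, sellers bear $24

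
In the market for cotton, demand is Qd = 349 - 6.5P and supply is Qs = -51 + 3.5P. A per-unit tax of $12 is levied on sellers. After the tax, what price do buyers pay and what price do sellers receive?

Buyers pay $44.2, sellers receive $32.2

Pre-tax equilibrium: P* = 40, Q* = 89.
Tax on sellers shifts supply to Qs = -51 + 3.5(P − 12) = -93 + 3.5P.
349 - 6.5P = -93 + 3.5P gives buyer price Pb = 44.2; sellers receive Ps = 44.2 − 12 = 32.2.
New quantity: Q = 349 − 6.5(44.2) = 61.7.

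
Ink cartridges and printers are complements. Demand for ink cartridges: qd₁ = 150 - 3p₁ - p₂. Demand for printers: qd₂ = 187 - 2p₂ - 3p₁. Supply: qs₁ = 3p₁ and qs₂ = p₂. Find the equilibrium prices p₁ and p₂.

p₁ = 263/15, p₂ = 44.8

Market 1: 150 - 3p₁ - p₂ = 3p₁ → 6p₁ + p₂ = 150.
Market 2: 3p₂ + 3p₁ = 187.
Eliminating p₂: 3×(1) − 1×(2) gives 15p₁ = 263, so p₁ = 263/15.
Back-substitute into (2): p₂ = (187 − 3×263/15) / 3 = 44.8.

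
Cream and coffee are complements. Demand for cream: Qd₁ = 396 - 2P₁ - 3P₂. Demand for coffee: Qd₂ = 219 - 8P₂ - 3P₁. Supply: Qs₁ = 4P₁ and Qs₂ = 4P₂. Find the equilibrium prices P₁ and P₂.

P₁ = 65, P₂ = 2

Market 1: 396 - 2P₁ - 3P₂ = 4P₁ → 6P₁ + 3P₂ = 396.
Market 2: 12P₂ + 3P₁ = 219.
Eliminating P₂: 12×(1) − 3×(2) gives 63P₁ = 4095, so P₁ = 65.
Back-substitute into (2): P₂ = (219 − 3×65) / 12 = 2.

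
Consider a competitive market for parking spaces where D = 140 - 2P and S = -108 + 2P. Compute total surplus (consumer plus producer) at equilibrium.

Total surplus = 128

Equilibrium: 140 - 2P = -108 + 2P gives P* = 62, Q* = 16.
Demand choke price: P = 70; supply starts at P = 54.
CS = ½(70 − 62)(16) = 64; PS = ½(62 − 54)(16) = 64.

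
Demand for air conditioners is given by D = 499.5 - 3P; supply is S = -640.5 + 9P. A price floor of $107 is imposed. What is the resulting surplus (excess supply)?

Surplus = 144

Equilibrium price would be P* = 95, so the floor at 107 binds.
At P = 107: D = 178.5, S = 322.5.
Surplus = 322.5 − 178.5 = 144.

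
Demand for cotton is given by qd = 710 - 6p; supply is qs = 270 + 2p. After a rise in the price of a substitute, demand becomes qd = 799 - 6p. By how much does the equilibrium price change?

Δp = 11.125

Original equilibrium: p* = 55, q* = 380.
New equilibrium: 799 - 6p = 270 + 2p, so 529 = 8p and p' = 66.125; q' = 799 − 6(66.125) = 402.25.
Change in price: 66.125 − 55 = 11.125.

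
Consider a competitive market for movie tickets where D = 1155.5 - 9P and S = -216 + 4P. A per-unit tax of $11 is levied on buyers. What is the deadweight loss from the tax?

Deadweight loss = 2178/13

Pre-tax equilibrium: P* = 105.5, Q* = 206.
Tax on buyers shifts demand to D = 1155.5 − 9(P + 11) = 1056.5 - 9P.
1056.5 - 9P = -216 + 4P gives seller price Ps = 2545/26; buyers pay Pb = 2545/26 + 11 = 2831/26.
New quantity: Q = 1155.5 − 9(2831/26) = 2282/13.
DWL = ½ × 11 × (206 − 2282/13) = 2178/13.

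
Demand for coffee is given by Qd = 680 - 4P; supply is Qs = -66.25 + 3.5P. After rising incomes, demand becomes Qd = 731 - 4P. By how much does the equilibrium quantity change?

ΔQ = 23.8

Original equilibrium: P* = 99.5, Q* = 282.
New equilibrium: 731 - 4P = -66.25 + 3.5P, so 797.25 = 7.5P and P' = 106.3; Q' = 731 − 4(106.3) = 305.8.
Change in quantity: 305.8 − 282 = 23.8.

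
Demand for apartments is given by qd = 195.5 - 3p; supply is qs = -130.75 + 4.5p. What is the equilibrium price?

Set qd = qs: 195.5 - 3p = -130.75 + 4.5p.
326.25 = 7.5p, so p* = 43.5.
q* = 195.5 − 3(43.5) = 65.

p* = 43.5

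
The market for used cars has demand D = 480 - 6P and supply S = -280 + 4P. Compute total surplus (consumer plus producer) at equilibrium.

Total surplus = 120

Equilibrium: 480 - 6P = -280 + 4P gives P* = 76, Q* = 24.
Demand choke price: P = 80; supply starts at P = 70.
CS = ½(80 − 76)(24) = 48; PS = ½(76 − 70)(24) = 72.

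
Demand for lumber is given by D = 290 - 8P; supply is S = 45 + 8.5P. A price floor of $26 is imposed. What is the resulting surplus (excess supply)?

Equilibrium price would be P* = 490/33, so the floor at 26 binds.
At P = 26: D = 82, S = 266.
Surplus = 266 − 82 = 184.

Surplus = 184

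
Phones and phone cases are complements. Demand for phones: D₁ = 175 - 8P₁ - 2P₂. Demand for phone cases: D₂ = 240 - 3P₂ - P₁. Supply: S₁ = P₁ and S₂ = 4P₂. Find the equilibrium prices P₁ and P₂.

P₁ = 745/61, P₂ = 1985/61

Market 1: 175 - 8P₁ - 2P₂ = P₁ → 9P₁ + 2P₂ = 175.
Market 2: 7P₂ + P₁ = 240.
Eliminating P₂: 7×(1) − 2×(2) gives 61P₁ = 745, so P₁ = 745/61.
Back-substitute into (2): P₂ = (240 − 1×745/61) / 7 = 1985/61.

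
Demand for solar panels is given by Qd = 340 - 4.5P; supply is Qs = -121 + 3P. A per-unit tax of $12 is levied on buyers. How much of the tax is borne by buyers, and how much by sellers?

Buyers bear $4.8, sellers bear $7.2

Pre-tax equilibrium: P* = 922/15, Q* = 63.4.
Tax on buyers shifts demand to Qd = 340 − 4.5(P + 12) = 286 - 4.5P.
286 - 4.5P = -121 + 3P gives seller price Ps = 814/15; buyers pay Pb = 814/15 + 12 = 994/15.
New quantity: Q = 340 − 4.5(994/15) = 41.8.
Buyer burden = 994/15 − 922/15 = 4.8; seller burden = 922/15 − 814/15 = 7.2.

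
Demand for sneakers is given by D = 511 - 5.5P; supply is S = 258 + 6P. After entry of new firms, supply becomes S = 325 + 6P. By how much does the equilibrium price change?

Original equilibrium: P* = 22, Q* = 390.
New equilibrium: 511 - 5.5P = 325 + 6P, so 186 = 11.5P and P' = 372/23; Q' = 511 − 5.5(372/23) = 9707/23.
Change in price: 372/23 − 22 = -134/23.

ΔP = -134/23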